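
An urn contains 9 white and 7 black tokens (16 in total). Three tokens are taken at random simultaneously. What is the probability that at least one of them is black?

17/20

Use the complement: P(at least one black) = 1 − P(no black).
P(none) = C(9,3)/C(16,3) = 84/560.
So P = 1 − 84/560 = 17/20 ≈ 0.8500.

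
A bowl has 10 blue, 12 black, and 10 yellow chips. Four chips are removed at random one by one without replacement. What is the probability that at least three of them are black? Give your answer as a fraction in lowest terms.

979/7192

Sum the hypergeometric tail for j = 3,…,4 black chips.
Favorable = C(12,3)·C(20,1) + C(12,4)·C(20,0) = 4895; total = C(32,4) = 35960.
P = 4895/35960 = 979/7192 ≈ 0.1361.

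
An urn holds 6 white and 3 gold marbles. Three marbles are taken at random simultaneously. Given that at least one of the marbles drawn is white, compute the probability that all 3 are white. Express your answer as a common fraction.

20/83

P(all 3 white) = C(6,3)/C(9,3) = 5/21; P(at least one white) = 1 − C(3,3)/C(9,3) = 83/84.
Since 'all 3 white' ⊆ 'at least one white', P(all 3 | at least one) = 5/21 / 83/84 = 20/83 ≈ 0.2410.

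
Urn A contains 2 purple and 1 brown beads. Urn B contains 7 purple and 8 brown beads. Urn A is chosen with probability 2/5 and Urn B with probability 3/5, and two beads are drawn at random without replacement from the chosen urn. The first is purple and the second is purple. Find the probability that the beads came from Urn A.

P(E | Urn A) = 1/3; P(E | Urn B) = 1/5.
P(E) = 2/5·1/3 + 3/5·1/5 = 19/75.
By Bayes' rule, P(Urn A | E) = 2/15 / 19/75 = 10/19 ≈ 0.5263.

10/19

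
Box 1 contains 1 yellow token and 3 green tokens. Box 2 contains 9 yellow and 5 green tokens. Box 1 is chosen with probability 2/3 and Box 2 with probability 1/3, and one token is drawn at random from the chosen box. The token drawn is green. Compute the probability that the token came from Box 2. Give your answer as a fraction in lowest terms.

P(green | Box 1) = 3/4; P(green | Box 2) = 5/14.
P(green) = 2/3·3/4 + 1/3·5/14 = 13/21.
By Bayes' rule, P(Box 2 | green) = 5/42 / 13/21 = 5/26 ≈ 0.1923.

5/26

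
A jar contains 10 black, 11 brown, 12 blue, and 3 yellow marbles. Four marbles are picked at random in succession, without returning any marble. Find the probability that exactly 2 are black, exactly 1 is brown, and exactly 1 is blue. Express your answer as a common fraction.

Unordered draws without replacement: count favorable combinations over C(36,4).
Favorable = C(10,2) · C(11,1) · C(12,1) · C(3,0) = 5940; total = C(36,4) = 58905.
P = 5940/58905 = 12/119 ≈ 0.1008.

12/119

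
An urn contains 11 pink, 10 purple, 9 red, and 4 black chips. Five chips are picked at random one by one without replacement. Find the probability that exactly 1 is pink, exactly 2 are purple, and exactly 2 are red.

135/2108

Unordered draws without replacement: count favorable combinations over C(34,5).
Favorable = C(11,1) · C(10,2) · C(9,2) · C(4,0) = 17820; total = C(34,5) = 278256.
P = 17820/278256 = 135/2108 ≈ 0.0640.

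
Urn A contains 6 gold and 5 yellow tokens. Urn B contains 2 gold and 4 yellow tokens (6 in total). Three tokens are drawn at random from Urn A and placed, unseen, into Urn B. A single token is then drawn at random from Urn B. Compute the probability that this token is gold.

40/99

Condition on how many of the transferred tokens are gold (from Urn A: 6 gold of 11; then Urn B has 9 total).
  0 gold: C(6,0)C(5,3)/C(11,3) = 2/33; then P = 2/9
  1 gold: C(6,1)C(5,2)/C(11,3) = 4/11; then P = 3/9
  2 gold: C(6,2)C(5,1)/C(11,3) = 5/11; then P = 4/9
  3 gold: C(6,3)C(5,0)/C(11,3) = 4/33; then P = 5/9
P(gold from Urn B) = 40/99 ≈ 0.4040.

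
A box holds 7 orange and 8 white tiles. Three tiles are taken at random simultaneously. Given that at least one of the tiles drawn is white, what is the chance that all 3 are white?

2/15

P(all 3 white) = C(8,3)/C(15,3) = 8/65; P(at least one white) = 1 − C(7,3)/C(15,3) = 12/13.
Since 'all 3 white' ⊆ 'at least one white', P(all 3 | at least one) = 8/65 / 12/13 = 2/15 ≈ 0.1333.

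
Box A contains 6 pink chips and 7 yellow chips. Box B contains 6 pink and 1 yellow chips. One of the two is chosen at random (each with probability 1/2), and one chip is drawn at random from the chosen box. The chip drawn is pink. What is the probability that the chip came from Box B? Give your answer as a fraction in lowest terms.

13/20

P(pink | Box A) = 6/13; P(pink | Box B) = 6/7.
P(pink) = 1/2·6/13 + 1/2·6/7 = 60/91.
By Bayes' rule, P(Box B | pink) = 3/7 / 60/91 = 13/20 ≈ 0.6500.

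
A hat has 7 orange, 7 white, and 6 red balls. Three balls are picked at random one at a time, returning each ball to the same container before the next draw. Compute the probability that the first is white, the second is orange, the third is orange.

Multiply the conditional probability of each draw in order, with replacement (the composition resets each draw).
P = (7/20) · (7/20) · (7/20) = 343/8000 ≈ 0.0429.

343/8000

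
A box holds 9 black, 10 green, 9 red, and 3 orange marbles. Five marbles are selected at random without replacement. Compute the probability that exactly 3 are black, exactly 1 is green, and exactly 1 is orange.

Unordered draws without replacement: count favorable combinations over C(31,5).
Favorable = C(9,3) · C(10,1) · C(9,0) · C(3,1) = 2520; total = C(31,5) = 169911.
P = 2520/169911 = 40/2697 ≈ 0.0148.

40/2697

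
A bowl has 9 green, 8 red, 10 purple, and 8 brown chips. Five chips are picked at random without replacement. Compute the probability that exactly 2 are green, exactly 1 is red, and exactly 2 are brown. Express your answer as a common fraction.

Unordered draws without replacement: count favorable combinations over C(35,5).
Favorable = C(9,2) · C(8,1) · C(10,0) · C(8,2) = 8064; total = C(35,5) = 324632.
P = 8064/324632 = 144/5797 ≈ 0.0248.

144/5797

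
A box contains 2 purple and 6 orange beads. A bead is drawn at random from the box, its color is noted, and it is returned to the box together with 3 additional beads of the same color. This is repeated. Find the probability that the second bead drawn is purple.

Condition on the first draw. If first is purple (prob 2/8), second-purple has prob (5)/(11); if not (prob 6/8), it has prob 2/(11).
P = (2/8)·(5/11) + (6/8)·(2/11) = 1/4 ≈ 0.2500.

1/4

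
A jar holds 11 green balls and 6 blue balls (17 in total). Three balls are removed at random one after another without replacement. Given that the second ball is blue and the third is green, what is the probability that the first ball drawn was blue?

P(first=blue and the second ball is blue and the third is green) = (6/17)·(5/16)·(11/15) = 11/136.
P(E) = Σ over first color = 11/68 + 11/136 = 33/136.
By Bayes, P(first=blue | E) = 11/136 / 33/136 = 1/3 ≈ 0.3333.

1/3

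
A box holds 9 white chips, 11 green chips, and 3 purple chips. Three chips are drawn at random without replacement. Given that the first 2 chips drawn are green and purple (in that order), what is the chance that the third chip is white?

3/7

After removing 1 green, 1 purple, the box has 9 white out of 21 remaining.
P(third is white | given) = 9/21 = 3/7 ≈ 0.4286.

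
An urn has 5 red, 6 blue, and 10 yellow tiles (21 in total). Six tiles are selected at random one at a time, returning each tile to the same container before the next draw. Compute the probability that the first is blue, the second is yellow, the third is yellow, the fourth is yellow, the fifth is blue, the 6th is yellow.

Multiply the conditional probability of each draw in order, with replacement (the composition resets each draw).
P = (6/21) · (10/21) · (10/21) · (10/21) · (6/21) · (10/21) = 40000/9529569 ≈ 0.0042.

40000/9529569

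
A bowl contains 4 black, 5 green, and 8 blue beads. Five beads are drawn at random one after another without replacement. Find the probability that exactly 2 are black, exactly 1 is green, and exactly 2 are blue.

Unordered draws without replacement: count favorable combinations over C(17,5).
Favorable = C(4,2) · C(5,1) · C(8,2) = 840; total = C(17,5) = 6188.
P = 840/6188 = 30/221 ≈ 0.1357.

30/221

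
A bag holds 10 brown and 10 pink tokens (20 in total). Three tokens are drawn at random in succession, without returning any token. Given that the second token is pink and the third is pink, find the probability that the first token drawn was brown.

5/9

P(first=brown and the second token is pink and the third is pink) = (10/20)·(10/19)·(9/18) = 5/38.
P(E) = Σ over first color = 5/38 + 2/19 = 9/38.
By Bayes, P(first=brown | E) = 5/38 / 9/38 = 5/9 ≈ 0.5556.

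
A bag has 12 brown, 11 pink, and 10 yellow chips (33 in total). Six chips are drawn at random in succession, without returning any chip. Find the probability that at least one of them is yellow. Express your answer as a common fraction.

Use the complement: P(at least one yellow) = 1 − P(no yellow).
P(none) = C(23,6)/C(33,6) = 100947/1107568.
So P = 1 − 100947/1107568 = 13073/14384 ≈ 0.9089.

13073/14384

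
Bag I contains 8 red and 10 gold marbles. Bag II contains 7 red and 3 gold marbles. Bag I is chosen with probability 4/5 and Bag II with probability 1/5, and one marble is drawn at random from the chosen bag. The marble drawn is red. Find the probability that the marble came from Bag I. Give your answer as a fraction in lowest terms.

160/223

P(red | Bag I) = 4/9; P(red | Bag II) = 7/10.
P(red) = 4/5·4/9 + 1/5·7/10 = 223/450.
By Bayes' rule, P(Bag I | red) = 16/45 / 223/450 = 160/223 ≈ 0.7175.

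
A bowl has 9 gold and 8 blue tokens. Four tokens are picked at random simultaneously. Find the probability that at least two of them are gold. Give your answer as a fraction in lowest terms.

129/170

Sum the hypergeometric tail for j = 2,…,4 gold tokens.
Favorable = C(9,2)·C(8,2) + C(9,3)·C(8,1) + C(9,4)·C(8,0) = 1806; total = C(17,4) = 2380.
P = 1806/2380 = 129/170 ≈ 0.7588.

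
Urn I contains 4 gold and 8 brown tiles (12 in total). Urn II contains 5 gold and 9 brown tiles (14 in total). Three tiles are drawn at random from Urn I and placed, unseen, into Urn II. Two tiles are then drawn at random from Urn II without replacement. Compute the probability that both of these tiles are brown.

76/187

Condition on how many of the transferred tiles are brown (from Urn I: 8 brown of 12; then Urn II has 17 total).
  0 brown: C(8,0)C(4,3)/C(12,3) = 1/55; then P = C(9,2)/C(17,2) = 9/34
  1 brown: C(8,1)C(4,2)/C(12,3) = 12/55; then P = C(10,2)/C(17,2) = 45/136
  2 brown: C(8,2)C(4,1)/C(12,3) = 28/55; then P = C(11,2)/C(17,2) = 55/136
  3 brown: C(8,3)C(4,0)/C(12,3) = 14/55; then P = C(12,2)/C(17,2) = 33/68
P(both brown) = 76/187 ≈ 0.4064.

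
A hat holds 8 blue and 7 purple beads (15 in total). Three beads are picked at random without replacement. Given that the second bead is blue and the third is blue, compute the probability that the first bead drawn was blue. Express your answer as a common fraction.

P(first=blue and the second bead is blue and the third is blue) = (8/15)·(7/14)·(6/13) = 8/65.
P(E) = Σ over first color = 8/65 + 28/195 = 4/15.
By Bayes, P(first=blue | E) = 8/65 / 4/15 = 6/13 ≈ 0.4615.

6/13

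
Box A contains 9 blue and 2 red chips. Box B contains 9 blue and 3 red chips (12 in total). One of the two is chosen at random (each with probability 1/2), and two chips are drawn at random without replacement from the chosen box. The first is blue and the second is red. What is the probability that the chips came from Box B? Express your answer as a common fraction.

P(E | Box A) = 9/55; P(E | Box B) = 9/44.
P(E) = 1/2·9/55 + 1/2·9/44 = 81/440.
By Bayes' rule, P(Box B | E) = 9/88 / 81/440 = 5/9 ≈ 0.5556.

5/9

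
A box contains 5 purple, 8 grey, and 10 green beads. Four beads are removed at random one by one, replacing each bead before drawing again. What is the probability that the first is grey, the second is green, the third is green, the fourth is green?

Multiply the conditional probability of each draw in order, with replacement (the composition resets each draw).
P = (8/23) · (10/23) · (10/23) · (10/23) = 8000/279841 ≈ 0.0286.

8000/279841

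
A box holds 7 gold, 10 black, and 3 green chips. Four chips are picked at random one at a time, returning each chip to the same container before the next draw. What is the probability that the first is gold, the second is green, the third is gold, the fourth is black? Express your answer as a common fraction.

147/16000

Multiply the conditional probability of each draw in order, with replacement (the composition resets each draw).
P = (7/20) · (3/20) · (7/20) · (10/20) = 147/16000 ≈ 0.0092.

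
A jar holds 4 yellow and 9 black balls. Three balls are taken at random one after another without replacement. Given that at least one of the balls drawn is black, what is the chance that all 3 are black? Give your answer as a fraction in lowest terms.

14/47

P(all 3 black) = C(9,3)/C(13,3) = 42/143; P(at least one black) = 1 − C(4,3)/C(13,3) = 141/143.
Since 'all 3 black' ⊆ 'at least one black', P(all 3 | at least one) = 42/143 / 141/143 = 14/47 ≈ 0.2979.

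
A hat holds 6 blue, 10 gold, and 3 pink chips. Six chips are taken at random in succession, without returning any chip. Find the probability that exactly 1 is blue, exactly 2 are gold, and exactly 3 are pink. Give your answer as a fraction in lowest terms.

45/4522

Unordered draws without replacement: count favorable combinations over C(19,6).
Favorable = C(6,1) · C(10,2) · C(3,3) = 270; total = C(19,6) = 27132.
P = 270/27132 = 45/4522 ≈ 0.0100.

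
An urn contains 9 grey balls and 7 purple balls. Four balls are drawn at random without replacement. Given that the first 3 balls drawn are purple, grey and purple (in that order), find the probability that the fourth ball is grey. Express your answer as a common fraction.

8/13

After removing 1 grey, 2 purple, the urn has 8 grey out of 13 remaining.
P(fourth is grey | given) = 8/13 ≈ 0.6154.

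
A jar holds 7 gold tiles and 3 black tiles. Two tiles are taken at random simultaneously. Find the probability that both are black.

Unordered draws without replacement: count favorable combinations over C(10,2).
Favorable = C(7,0) · C(3,2) = 3; total = C(10,2) = 45.
P = 3/45 = 1/15 ≈ 0.0667.

1/15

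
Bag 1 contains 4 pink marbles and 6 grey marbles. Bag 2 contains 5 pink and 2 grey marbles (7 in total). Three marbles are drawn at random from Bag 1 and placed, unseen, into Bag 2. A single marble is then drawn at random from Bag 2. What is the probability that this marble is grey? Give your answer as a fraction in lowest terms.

19/50

Condition on how many of the transferred marbles are grey (from Bag 1: 6 grey of 10; then Bag 2 has 10 total).
  0 grey: C(6,0)C(4,3)/C(10,3) = 1/30; then P = 2/10
  1 grey: C(6,1)C(4,2)/C(10,3) = 3/10; then P = 3/10
  2 grey: C(6,2)C(4,1)/C(10,3) = 1/2; then P = 4/10
  3 grey: C(6,3)C(4,0)/C(10,3) = 1/6; then P = 5/10
P(grey from Bag 2) = 19/50 ≈ 0.3800.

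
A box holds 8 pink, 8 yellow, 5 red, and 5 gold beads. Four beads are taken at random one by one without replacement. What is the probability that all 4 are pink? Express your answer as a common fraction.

Unordered draws without replacement: count favorable combinations over C(26,4).
Favorable = C(8,4) · C(8,0) · C(5,0) · C(5,0) = 70; total = C(26,4) = 14950.
P = 70/14950 = 7/1495 ≈ 0.0047.

7/1495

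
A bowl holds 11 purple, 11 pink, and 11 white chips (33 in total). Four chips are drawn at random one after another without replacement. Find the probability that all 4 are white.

Unordered draws without replacement: count favorable combinations over C(33,4).
Favorable = C(11,0) · C(11,0) · C(11,4) = 330; total = C(33,4) = 40920.
P = 330/40920 = 1/124 ≈ 0.0081.

1/124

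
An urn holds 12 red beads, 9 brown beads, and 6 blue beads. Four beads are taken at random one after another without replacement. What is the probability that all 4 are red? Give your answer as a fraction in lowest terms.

Unordered draws without replacement: count favorable combinations over C(27,4).
Favorable = C(12,4) · C(9,0) · C(6,0) = 495; total = C(27,4) = 17550.
P = 495/17550 = 11/390 ≈ 0.0282.

11/390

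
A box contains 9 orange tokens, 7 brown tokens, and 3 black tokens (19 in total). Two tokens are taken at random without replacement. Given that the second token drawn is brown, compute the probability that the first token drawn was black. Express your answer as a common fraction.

1/6

P(first=black and the second token drawn is brown) = (3/19)·(7/18) = 7/114.
P(the second token drawn is brown) = Σ over first color = 7/38 + 7/57 + 7/114 = 7/19.
By Bayes, P(first=black | the second token drawn is brown) = 7/114 / 7/19 = 1/6 ≈ 0.1667.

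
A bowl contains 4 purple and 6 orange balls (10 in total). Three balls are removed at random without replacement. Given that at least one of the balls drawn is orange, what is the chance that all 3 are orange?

5/29

P(all 3 orange) = C(6,3)/C(10,3) = 1/6; P(at least one orange) = 1 − C(4,3)/C(10,3) = 29/30.
Since 'all 3 orange' ⊆ 'at least one orange', P(all 3 | at least one) = 1/6 / 29/30 = 5/29 ≈ 0.1724.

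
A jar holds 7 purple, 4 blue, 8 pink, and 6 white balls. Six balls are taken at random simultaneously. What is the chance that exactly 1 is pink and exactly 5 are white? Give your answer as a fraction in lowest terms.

12/44275

Unordered draws without replacement: count favorable combinations over C(25,6).
Favorable = C(7,0) · C(4,0) · C(8,1) · C(6,5) = 48; total = C(25,6) = 177100.
P = 48/177100 = 12/44275 ≈ 0.0003.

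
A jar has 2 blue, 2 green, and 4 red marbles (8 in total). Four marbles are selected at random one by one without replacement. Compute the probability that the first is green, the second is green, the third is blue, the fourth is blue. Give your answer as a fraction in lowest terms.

Multiply the conditional probability of each draw in order, without replacement, so each draw removes one from its color and from the total.
P = (2/8) · (1/7) · (2/6) · (1/5) = 1/420 ≈ 0.0024.

1/420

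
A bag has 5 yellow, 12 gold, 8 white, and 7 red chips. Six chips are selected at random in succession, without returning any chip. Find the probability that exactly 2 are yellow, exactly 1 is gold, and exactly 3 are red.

Unordered draws without replacement: count favorable combinations over C(32,6).
Favorable = C(5,2) · C(12,1) · C(8,0) · C(7,3) = 4200; total = C(32,6) = 906192.
P = 4200/906192 = 25/5394 ≈ 0.0046.

25/5394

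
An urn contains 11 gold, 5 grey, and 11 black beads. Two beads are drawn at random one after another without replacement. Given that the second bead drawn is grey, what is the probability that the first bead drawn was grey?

P(first=grey and the second bead drawn is grey) = (5/27)·(4/26) = 10/351.
P(the second bead drawn is grey) = Σ over first color = 55/702 + 10/351 + 55/702 = 5/27.
By Bayes, P(first=grey | the second bead drawn is grey) = 10/351 / 5/27 = 2/13 ≈ 0.1538.

2/13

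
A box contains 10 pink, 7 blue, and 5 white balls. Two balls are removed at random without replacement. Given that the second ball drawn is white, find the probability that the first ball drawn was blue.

P(first=blue and the second ball drawn is white) = (7/22)·(5/21) = 5/66.
P(the second ball drawn is white) = Σ over first color = 25/231 + 5/66 + 10/231 = 5/22.
By Bayes, P(first=blue | the second ball drawn is white) = 5/66 / 5/22 = 1/3 ≈ 0.3333.

1/3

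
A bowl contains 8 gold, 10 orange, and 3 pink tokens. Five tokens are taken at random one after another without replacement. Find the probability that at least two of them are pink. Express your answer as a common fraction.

17/133

Sum the hypergeometric tail for j = 2,…,3 pink tokens.
Favorable = C(3,2)·C(18,3) + C(3,3)·C(18,2) = 2601; total = C(21,5) = 20349.
P = 2601/20349 = 17/133 ≈ 0.1278.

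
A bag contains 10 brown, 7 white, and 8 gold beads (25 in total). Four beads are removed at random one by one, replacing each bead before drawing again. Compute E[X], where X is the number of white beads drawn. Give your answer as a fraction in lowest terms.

By linearity of expectation, E[X] = Σ P(draw i is white); each independent draw has P(white) = 7/25.
E[X] = 4 · 7/25 = 28/25 ≈ 1.1200.

28/25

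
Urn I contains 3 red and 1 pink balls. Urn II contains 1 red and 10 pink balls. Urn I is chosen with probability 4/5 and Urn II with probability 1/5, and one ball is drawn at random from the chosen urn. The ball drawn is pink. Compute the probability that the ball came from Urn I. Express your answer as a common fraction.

P(pink | Urn I) = 1/4; P(pink | Urn II) = 10/11.
P(pink) = 4/5·1/4 + 1/5·10/11 = 21/55.
By Bayes' rule, P(Urn I | pink) = 1/5 / 21/55 = 11/21 ≈ 0.5238.

11/21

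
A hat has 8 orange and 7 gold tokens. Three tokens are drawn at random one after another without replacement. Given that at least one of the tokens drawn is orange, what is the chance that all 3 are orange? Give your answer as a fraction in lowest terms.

P(all 3 orange) = C(8,3)/C(15,3) = 8/65; P(at least one orange) = 1 − C(7,3)/C(15,3) = 12/13.
Since 'all 3 orange' ⊆ 'at least one orange', P(all 3 | at least one) = 8/65 / 12/13 = 2/15 ≈ 0.1333.

2/15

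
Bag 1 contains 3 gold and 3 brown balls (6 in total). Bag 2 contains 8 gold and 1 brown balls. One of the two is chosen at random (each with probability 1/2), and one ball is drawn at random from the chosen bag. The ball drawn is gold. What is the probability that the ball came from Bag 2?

P(gold | Bag 1) = 1/2; P(gold | Bag 2) = 8/9.
P(gold) = 1/2·1/2 + 1/2·8/9 = 25/36.
By Bayes' rule, P(Bag 2 | gold) = 4/9 / 25/36 = 16/25 ≈ 0.6400.

16/25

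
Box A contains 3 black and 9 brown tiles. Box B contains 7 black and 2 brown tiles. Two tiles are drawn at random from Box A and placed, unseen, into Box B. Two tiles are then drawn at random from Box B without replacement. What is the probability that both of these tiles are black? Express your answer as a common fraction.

54/121

Condition on how many of the transferred tiles are black (from Box A: 3 black of 12; then Box B has 11 total).
  0 black: C(3,0)C(9,2)/C(12,2) = 6/11; then P = C(7,2)/C(11,2) = 21/55
  1 black: C(3,1)C(9,1)/C(12,2) = 9/22; then P = C(8,2)/C(11,2) = 28/55
  2 black: C(3,2)C(9,0)/C(12,2) = 1/22; then P = C(9,2)/C(11,2) = 36/55
P(both black) = 54/121 ≈ 0.4463.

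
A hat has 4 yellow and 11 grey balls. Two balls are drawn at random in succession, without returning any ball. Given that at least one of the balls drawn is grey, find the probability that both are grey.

P(both grey) = C(11,2)/C(15,2) = 11/21; P(at least one grey) = 1 − C(4,2)/C(15,2) = 33/35.
Since 'both grey' ⊆ 'at least one grey', P(both | at least one) = 11/21 / 33/35 = 5/9 ≈ 0.5556.

5/9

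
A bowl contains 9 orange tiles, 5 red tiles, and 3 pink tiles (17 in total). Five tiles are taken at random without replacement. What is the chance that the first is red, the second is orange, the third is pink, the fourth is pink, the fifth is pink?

9/24752

Multiply the conditional probability of each draw in order, without replacement, so each draw removes one from its color and from the total.
P = (5/17) · (9/16) · (3/15) · (2/14) · (1/13) = 9/24752 ≈ 0.0004.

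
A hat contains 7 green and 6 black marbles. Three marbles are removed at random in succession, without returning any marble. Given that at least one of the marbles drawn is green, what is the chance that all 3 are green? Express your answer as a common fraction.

P(all 3 green) = C(7,3)/C(13,3) = 35/286; P(at least one green) = 1 − C(6,3)/C(13,3) = 133/143.
Since 'all 3 green' ⊆ 'at least one green', P(all 3 | at least one) = 35/286 / 133/143 = 5/38 ≈ 0.1316.

5/38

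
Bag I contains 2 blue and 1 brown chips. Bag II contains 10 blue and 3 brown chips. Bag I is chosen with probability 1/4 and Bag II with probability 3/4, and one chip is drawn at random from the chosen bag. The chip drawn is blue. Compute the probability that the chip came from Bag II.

P(blue | Bag I) = 2/3; P(blue | Bag II) = 10/13.
P(blue) = 1/4·2/3 + 3/4·10/13 = 29/39.
By Bayes' rule, P(Bag II | blue) = 15/26 / 29/39 = 45/58 ≈ 0.7759.

45/58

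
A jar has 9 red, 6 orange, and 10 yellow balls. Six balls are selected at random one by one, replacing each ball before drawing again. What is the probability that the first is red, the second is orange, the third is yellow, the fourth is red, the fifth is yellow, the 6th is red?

17496/9765625

Multiply the conditional probability of each draw in order, with replacement (the composition resets each draw).
P = (9/25) · (6/25) · (10/25) · (9/25) · (10/25) · (9/25) = 17496/9765625 ≈ 0.0018.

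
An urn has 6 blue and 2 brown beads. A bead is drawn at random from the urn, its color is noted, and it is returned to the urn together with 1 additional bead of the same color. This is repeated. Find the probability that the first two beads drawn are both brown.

1/12

After a brown draw the urn holds 3 brown out of 9.
P = (2/8)·(3/9) = 1/12 ≈ 0.0833.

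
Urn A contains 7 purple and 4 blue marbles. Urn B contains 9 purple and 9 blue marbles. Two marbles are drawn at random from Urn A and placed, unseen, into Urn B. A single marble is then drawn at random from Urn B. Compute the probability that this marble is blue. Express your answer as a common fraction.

107/220

Condition on how many of the transferred marbles are blue (from Urn A: 4 blue of 11; then Urn B has 20 total).
  0 blue: C(4,0)C(7,2)/C(11,2) = 21/55; then P = 9/20
  1 blue: C(4,1)C(7,1)/C(11,2) = 28/55; then P = 10/20
  2 blue: C(4,2)C(7,0)/C(11,2) = 6/55; then P = 11/20
P(blue from Urn B) = 107/220 ≈ 0.4864.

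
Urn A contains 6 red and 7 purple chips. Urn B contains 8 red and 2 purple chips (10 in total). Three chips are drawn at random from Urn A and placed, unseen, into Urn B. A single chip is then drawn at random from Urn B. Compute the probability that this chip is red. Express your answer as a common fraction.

Condition on how many of the transferred chips are red (from Urn A: 6 red of 13; then Urn B has 13 total).
  0 red: C(6,0)C(7,3)/C(13,3) = 35/286; then P = 8/13
  1 red: C(6,1)C(7,2)/C(13,3) = 63/143; then P = 9/13
  2 red: C(6,2)C(7,1)/C(13,3) = 105/286; then P = 10/13
  3 red: C(6,3)C(7,0)/C(13,3) = 10/143; then P = 11/13
P(red from Urn B) = 122/169 ≈ 0.7219.

122/169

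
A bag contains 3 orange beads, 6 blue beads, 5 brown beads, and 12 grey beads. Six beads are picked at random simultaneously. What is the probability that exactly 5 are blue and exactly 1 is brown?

Unordered draws without replacement: count favorable combinations over C(26,6).
Favorable = C(3,0) · C(6,5) · C(5,1) · C(12,0) = 30; total = C(26,6) = 230230.
P = 30/230230 = 3/23023 ≈ 0.0001.

3/23023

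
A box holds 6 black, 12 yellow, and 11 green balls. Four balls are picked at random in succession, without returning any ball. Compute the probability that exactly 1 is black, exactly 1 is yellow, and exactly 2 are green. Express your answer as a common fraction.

440/2639

Unordered draws without replacement: count favorable combinations over C(29,4).
Favorable = C(6,1) · C(12,1) · C(11,2) = 3960; total = C(29,4) = 23751.
P = 3960/23751 = 440/2639 ≈ 0.1667.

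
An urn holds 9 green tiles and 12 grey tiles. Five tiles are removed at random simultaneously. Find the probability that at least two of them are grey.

Sum the hypergeometric tail for j = 2,…,5 grey tiles.
Favorable = C(12,2)·C(9,3) + C(12,3)·C(9,2) + C(12,4)·C(9,1) + C(12,5)·C(9,0) = 18711; total = C(21,5) = 20349.
P = 18711/20349 = 297/323 ≈ 0.9195.

297/323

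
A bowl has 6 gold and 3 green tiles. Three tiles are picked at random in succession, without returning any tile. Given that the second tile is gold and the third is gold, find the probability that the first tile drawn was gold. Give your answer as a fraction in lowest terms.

P(first=gold and the second tile is gold and the third is gold) = (6/9)·(5/8)·(4/7) = 5/21.
P(E) = Σ over first color = 5/21 + 5/28 = 5/12.
By Bayes, P(first=gold | E) = 5/21 / 5/12 = 4/7 ≈ 0.5714.

4/7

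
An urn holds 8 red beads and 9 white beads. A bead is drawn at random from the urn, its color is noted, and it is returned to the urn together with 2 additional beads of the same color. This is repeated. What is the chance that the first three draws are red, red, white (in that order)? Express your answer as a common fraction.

240/2261

Track the composition after each reinforcement of +2.
P = (8/17) · (10/19) · (9/21) = 240/2261 ≈ 0.1061.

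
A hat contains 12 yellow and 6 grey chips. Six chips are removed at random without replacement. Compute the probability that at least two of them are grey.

1074/1547

Sum the hypergeometric tail for j = 2,…,6 grey chips.
Favorable = C(6,2)·C(12,4) + C(6,3)·C(12,3) + C(6,4)·C(12,2) + C(6,5)·C(12,1) + C(6,6)·C(12,0) = 12888; total = C(18,6) = 18564.
P = 12888/18564 = 1074/1547 ≈ 0.6942.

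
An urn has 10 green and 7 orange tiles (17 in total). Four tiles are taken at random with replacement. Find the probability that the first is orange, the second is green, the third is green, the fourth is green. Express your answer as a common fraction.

7000/83521

Multiply the conditional probability of each draw in order, with replacement (the composition resets each draw).
P = (7/17) · (10/17) · (10/17) · (10/17) = 7000/83521 ≈ 0.0838.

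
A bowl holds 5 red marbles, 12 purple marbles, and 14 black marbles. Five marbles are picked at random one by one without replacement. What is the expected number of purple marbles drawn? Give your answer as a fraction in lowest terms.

By linearity of expectation, E[X] = Σ P(draw i is purple); by symmetry each draw (even without replacement) has P(purple) = 12/31.
E[X] = 5 · 12/31 = 60/31 ≈ 1.9355.

60/31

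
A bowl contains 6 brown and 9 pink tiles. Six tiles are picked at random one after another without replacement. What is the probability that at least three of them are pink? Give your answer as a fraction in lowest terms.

126/143

Sum the hypergeometric tail for j = 3,…,6 pink tiles.
Favorable = C(9,3)·C(6,3) + C(9,4)·C(6,2) + C(9,5)·C(6,1) + C(9,6)·C(6,0) = 4410; total = C(15,6) = 5005.
P = 4410/5005 = 126/143 ≈ 0.8811.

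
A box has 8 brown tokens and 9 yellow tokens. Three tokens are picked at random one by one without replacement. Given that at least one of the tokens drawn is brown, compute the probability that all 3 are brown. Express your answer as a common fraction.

P(all 3 brown) = C(8,3)/C(17,3) = 7/85; P(at least one brown) = 1 − C(9,3)/C(17,3) = 149/170.
Since 'all 3 brown' ⊆ 'at least one brown', P(all 3 | at least one) = 7/85 / 149/170 = 14/149 ≈ 0.0940.

14/149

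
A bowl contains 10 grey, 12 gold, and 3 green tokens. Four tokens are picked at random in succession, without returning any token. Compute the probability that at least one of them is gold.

217/230

Use the complement: P(at least one gold) = 1 − P(no gold).
P(none) = C(13,4)/C(25,4) = 715/12650.
So P = 1 − 715/12650 = 217/230 ≈ 0.9435.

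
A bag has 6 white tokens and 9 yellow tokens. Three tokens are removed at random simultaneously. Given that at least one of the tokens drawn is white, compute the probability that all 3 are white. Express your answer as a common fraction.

P(all 3 white) = C(6,3)/C(15,3) = 4/91; P(at least one white) = 1 − C(9,3)/C(15,3) = 53/65.
Since 'all 3 white' ⊆ 'at least one white', P(all 3 | at least one) = 4/91 / 53/65 = 20/371 ≈ 0.0539.

20/371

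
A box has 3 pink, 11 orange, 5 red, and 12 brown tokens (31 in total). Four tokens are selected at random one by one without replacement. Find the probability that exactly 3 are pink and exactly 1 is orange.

11/31465

Unordered draws without replacement: count favorable combinations over C(31,4).
Favorable = C(3,3) · C(11,1) · C(5,0) · C(12,0) = 11; total = C(31,4) = 31465.
P = 11/31465 = 11/31465 ≈ 0.0003.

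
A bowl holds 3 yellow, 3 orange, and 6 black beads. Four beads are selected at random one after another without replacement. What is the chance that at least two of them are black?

Sum the hypergeometric tail for j = 2,…,4 black beads.
Favorable = C(6,2)·C(6,2) + C(6,3)·C(6,1) + C(6,4)·C(6,0) = 360; total = C(12,4) = 495.
P = 360/495 = 8/11 ≈ 0.7273.

8/11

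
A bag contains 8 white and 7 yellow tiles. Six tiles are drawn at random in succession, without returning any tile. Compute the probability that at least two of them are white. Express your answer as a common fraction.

Sum the hypergeometric tail for j = 2,…,6 white tiles.
Favorable = C(8,2)·C(7,4) + C(8,3)·C(7,3) + C(8,4)·C(7,2) + C(8,5)·C(7,1) + C(8,6)·C(7,0) = 4830; total = C(15,6) = 5005.
P = 4830/5005 = 138/143 ≈ 0.9650.

138/143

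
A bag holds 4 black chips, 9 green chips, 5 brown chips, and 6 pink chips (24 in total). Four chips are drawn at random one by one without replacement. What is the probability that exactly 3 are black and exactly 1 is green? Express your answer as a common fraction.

Unordered draws without replacement: count favorable combinations over C(24,4).
Favorable = C(4,3) · C(9,1) · C(5,0) · C(6,0) = 36; total = C(24,4) = 10626.
P = 36/10626 = 6/1771 ≈ 0.0034.

6/1771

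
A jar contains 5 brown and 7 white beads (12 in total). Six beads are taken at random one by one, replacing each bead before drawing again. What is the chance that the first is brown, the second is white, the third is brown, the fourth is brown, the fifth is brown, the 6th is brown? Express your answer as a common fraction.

Multiply the conditional probability of each draw in order, with replacement (the composition resets each draw).
P = (5/12) · (7/12) · (5/12) · (5/12) · (5/12) · (5/12) = 21875/2985984 ≈ 0.0073.

21875/2985984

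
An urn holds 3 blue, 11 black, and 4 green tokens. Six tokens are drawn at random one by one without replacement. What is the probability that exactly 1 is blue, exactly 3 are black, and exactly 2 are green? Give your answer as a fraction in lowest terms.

495/3094

Unordered draws without replacement: count favorable combinations over C(18,6).
Favorable = C(3,1) · C(11,3) · C(4,2) = 2970; total = C(18,6) = 18564.
P = 2970/18564 = 495/3094 ≈ 0.1600.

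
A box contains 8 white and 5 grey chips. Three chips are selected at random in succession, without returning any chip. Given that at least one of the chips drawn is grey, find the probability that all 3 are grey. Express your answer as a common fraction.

1/23

P(all 3 grey) = C(5,3)/C(13,3) = 5/143; P(at least one grey) = 1 − C(8,3)/C(13,3) = 115/143.
Since 'all 3 grey' ⊆ 'at least one grey', P(all 3 | at least one) = 5/143 / 115/143 = 1/23 ≈ 0.0435.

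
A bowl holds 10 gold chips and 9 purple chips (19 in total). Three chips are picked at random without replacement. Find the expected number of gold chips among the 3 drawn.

By linearity of expectation, E[X] = Σ P(draw i is gold); by symmetry each draw (even without replacement) has P(gold) = 10/19.
E[X] = 3 · 10/19 = 30/19 ≈ 1.5789.

30/19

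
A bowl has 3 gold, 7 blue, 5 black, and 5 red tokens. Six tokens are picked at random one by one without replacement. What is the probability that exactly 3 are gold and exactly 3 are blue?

Unordered draws without replacement: count favorable combinations over C(20,6).
Favorable = C(3,3) · C(7,3) · C(5,0) · C(5,0) = 35; total = C(20,6) = 38760.
P = 35/38760 = 7/7752 ≈ 0.0009.

7/7752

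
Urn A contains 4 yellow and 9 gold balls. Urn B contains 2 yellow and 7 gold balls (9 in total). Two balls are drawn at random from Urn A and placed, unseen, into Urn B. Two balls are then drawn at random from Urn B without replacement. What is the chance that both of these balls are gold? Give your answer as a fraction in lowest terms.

Condition on how many of the transferred balls are gold (from Urn A: 9 gold of 13; then Urn B has 11 total).
  0 gold: C(9,0)C(4,2)/C(13,2) = 1/13; then P = C(7,2)/C(11,2) = 21/55
  1 gold: C(9,1)C(4,1)/C(13,2) = 6/13; then P = C(8,2)/C(11,2) = 28/55
  2 gold: C(9,2)C(4,0)/C(13,2) = 6/13; then P = C(9,2)/C(11,2) = 36/55
P(both gold) = 81/143 ≈ 0.5664.

81/143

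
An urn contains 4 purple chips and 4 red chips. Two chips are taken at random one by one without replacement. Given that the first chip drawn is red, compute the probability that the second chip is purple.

After removing 1 red, the urn has 4 purple out of 7 remaining.
P(second is purple | given) = 4/7 ≈ 0.5714.

4/7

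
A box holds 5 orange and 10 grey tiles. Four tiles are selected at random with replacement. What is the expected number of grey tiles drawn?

8/3

By linearity of expectation, E[X] = Σ P(draw i is grey); each independent draw has P(grey) = 10/15.
E[X] = 4 · 10/15 = 8/3 ≈ 2.6667.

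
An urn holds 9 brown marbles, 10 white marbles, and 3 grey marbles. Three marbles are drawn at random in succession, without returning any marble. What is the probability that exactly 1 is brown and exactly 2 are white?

Unordered draws without replacement: count favorable combinations over C(22,3).
Favorable = C(9,1) · C(10,2) · C(3,0) = 405; total = C(22,3) = 1540.
P = 405/1540 = 81/308 ≈ 0.2630.

81/308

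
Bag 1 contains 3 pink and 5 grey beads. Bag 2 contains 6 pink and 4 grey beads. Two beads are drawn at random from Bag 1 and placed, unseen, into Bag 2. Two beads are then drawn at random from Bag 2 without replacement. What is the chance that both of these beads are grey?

Condition on how many of the transferred beads are grey (from Bag 1: 5 grey of 8; then Bag 2 has 12 total).
  0 grey: C(5,0)C(3,2)/C(8,2) = 3/28; then P = C(4,2)/C(12,2) = 1/11
  1 grey: C(5,1)C(3,1)/C(8,2) = 15/28; then P = C(5,2)/C(12,2) = 5/33
  2 grey: C(5,2)C(3,0)/C(8,2) = 5/14; then P = C(6,2)/C(12,2) = 5/22
P(both grey) = 53/308 ≈ 0.1721.

53/308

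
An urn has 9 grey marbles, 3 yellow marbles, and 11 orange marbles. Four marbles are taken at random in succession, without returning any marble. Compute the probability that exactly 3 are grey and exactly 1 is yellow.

36/1265

Unordered draws without replacement: count favorable combinations over C(23,4).
Favorable = C(9,3) · C(3,1) · C(11,0) = 252; total = C(23,4) = 8855.
P = 252/8855 = 36/1265 ≈ 0.0285.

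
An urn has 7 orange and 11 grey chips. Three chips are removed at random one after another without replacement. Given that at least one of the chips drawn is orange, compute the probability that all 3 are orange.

P(all 3 orange) = C(7,3)/C(18,3) = 35/816; P(at least one orange) = 1 − C(11,3)/C(18,3) = 217/272.
Since 'all 3 orange' ⊆ 'at least one orange', P(all 3 | at least one) = 35/816 / 217/272 = 5/93 ≈ 0.0538.

5/93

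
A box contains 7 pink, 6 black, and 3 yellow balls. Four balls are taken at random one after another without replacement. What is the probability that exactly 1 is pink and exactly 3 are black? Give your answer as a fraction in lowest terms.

Unordered draws without replacement: count favorable combinations over C(16,4).
Favorable = C(7,1) · C(6,3) · C(3,0) = 140; total = C(16,4) = 1820.
P = 140/1820 = 1/13 ≈ 0.0769.

1/13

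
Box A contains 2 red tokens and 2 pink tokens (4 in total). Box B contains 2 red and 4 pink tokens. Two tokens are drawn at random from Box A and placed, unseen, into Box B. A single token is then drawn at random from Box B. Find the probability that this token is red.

Condition on how many of the transferred tokens are red (from Box A: 2 red of 4; then Box B has 8 total).
  0 red: C(2,0)C(2,2)/C(4,2) = 1/6; then P = 2/8
  1 red: C(2,1)C(2,1)/C(4,2) = 2/3; then P = 3/8
  2 red: C(2,2)C(2,0)/C(4,2) = 1/6; then P = 4/8
P(red from Box B) = 3/8 ≈ 0.3750.

3/8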